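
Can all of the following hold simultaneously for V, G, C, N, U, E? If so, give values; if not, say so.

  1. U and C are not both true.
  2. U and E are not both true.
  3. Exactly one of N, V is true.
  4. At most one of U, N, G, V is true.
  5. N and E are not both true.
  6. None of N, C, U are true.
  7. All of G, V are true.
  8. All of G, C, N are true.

No satisfying assignment exists.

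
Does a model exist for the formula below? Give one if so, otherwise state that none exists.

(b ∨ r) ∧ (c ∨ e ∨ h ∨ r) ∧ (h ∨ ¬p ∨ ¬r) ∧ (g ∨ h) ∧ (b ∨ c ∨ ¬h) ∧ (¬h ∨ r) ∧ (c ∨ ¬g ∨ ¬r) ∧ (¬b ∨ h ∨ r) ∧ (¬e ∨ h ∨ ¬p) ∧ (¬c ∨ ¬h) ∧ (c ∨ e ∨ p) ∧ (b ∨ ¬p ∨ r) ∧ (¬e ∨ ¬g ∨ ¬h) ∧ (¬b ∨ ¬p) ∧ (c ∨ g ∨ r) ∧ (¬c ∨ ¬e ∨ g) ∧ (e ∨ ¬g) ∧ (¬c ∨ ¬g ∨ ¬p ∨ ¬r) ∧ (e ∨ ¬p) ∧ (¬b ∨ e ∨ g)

Set b = True.
  then (¬b ∨ ¬p) forces p = False.
Try r = False:
  (¬h ∨ r) forces h = False.
  clause (¬b ∨ h ∨ r) is falsified — backtrack.
So r = True.
Set c = False.
  then (c ∨ ¬g ∨ ¬r) forces g = False.
  then (c ∨ e ∨ p) forces e = True.
  then (g ∨ h) forces h = True.
All clauses satisfied.

b=T; r=T; p=F; c=F; g=F; e=T; h=T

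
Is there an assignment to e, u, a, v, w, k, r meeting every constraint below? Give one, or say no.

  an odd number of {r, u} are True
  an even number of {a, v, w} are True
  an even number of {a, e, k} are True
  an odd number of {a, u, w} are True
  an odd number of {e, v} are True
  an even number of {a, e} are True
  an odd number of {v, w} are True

e=T, u=T, a=T, v=F, w=T, k=F, r=F

{r, u}: 1 true → odd ✓
{a, v, w}: 2 true → even ✓
{a, e, k}: 2 true → even ✓
{a, u, w}: 3 true → odd ✓
{e, v}: 1 true → odd ✓
{a, e}: 2 true → even ✓
{v, w}: 1 true → odd ✓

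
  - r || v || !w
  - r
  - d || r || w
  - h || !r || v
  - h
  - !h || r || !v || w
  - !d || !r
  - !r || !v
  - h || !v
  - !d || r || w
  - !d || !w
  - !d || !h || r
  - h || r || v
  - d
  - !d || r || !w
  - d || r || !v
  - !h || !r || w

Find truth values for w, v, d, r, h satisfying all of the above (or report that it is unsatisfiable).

The formula is unsatisfiable.

Case d = True:
  (r) forces r = True.
  Clause (!d || !r) is falsified — contradiction.
Case d = False:
  Clause (d) is falsified — contradiction.
Both cases fail, so the formula is unsatisfiable.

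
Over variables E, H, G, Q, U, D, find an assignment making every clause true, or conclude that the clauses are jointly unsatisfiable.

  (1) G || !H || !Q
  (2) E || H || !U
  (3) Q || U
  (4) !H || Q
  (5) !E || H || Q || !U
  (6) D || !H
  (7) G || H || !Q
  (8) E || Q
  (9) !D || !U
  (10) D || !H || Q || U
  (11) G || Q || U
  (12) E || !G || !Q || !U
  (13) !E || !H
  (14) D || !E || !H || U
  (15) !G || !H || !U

Set E = False.
  then (E || Q) forces Q = True.
Set H = False.
  then (E || H || !U) forces U = False.
  then (G || H || !Q) forces G = True.
Set D = False.
All clauses satisfied.

E = False; H = False; G = True; Q = True; U = False; D = False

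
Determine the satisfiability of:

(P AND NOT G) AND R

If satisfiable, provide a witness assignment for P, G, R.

P: True, G: False, R: True

  P AND NOT G = True
    NOT G = True
Both conjuncts True, so the formula holds.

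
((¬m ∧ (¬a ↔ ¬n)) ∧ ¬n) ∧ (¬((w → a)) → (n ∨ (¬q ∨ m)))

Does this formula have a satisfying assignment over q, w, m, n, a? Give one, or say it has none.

q=F, w=T, m=F, n=F, a=F

  (¬m ∧ (¬a ↔ ¬n)) ∧ ¬n = True
    ¬m ∧ (¬a ↔ ¬n) = True
      ¬m = True
      ¬a ↔ ¬n = True
        ¬a = True
        ¬n = True
    ¬n = True
  ¬((w → a)) → (n ∨ (¬q ∨ m)) = True
    ¬((w → a)) = True
      w → a = False
    n ∨ (¬q ∨ m) = True
      ¬q ∨ m = True
        ¬q = True
Both conjuncts True, so the formula holds.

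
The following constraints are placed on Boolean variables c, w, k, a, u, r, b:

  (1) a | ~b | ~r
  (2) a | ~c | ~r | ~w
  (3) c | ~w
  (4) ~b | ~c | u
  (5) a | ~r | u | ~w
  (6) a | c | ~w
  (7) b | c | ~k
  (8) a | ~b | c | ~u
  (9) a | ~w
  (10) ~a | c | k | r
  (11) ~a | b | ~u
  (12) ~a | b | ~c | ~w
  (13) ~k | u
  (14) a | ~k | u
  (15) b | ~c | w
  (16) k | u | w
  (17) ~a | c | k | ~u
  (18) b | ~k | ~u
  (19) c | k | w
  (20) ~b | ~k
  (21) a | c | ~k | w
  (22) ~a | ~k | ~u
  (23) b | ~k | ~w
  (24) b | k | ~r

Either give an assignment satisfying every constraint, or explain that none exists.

Try c = False:
  (c | ~w) forces w = False.
  (c | k | w) forces k = True.
  (b | c | ~k) forces b = True.
  clause (~b | ~k) is falsified — backtrack.
So c = True.
Set w = True.
  then (a | ~w) forces a = True.
  then (~a | b | ~c | ~w) forces b = True.
  then (~b | ~k) forces k = False.
  then (~b | ~c | u) forces u = True.
Set r = False.
All clauses satisfied.

c = True; w = True; k = False; a = True; u = True; r = False; b = True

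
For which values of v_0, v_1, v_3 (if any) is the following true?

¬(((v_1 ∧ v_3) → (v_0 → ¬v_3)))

v_0 = True; v_1 = True; v_3 = True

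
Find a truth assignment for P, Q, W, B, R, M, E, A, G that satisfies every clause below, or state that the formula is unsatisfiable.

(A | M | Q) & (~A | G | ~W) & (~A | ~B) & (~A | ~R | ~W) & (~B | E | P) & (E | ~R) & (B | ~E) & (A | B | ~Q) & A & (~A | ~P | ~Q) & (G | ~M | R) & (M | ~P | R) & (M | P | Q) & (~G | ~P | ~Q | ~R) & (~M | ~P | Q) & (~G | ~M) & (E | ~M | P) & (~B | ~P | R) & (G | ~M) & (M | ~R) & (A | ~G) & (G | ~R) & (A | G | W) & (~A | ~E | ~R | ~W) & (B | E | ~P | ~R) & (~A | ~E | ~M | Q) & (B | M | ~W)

P = False, Q = True, W = False, B = False, R = False, M = False, E = False, A = True, G = True

Unit clause (A) forces A = True.
In (~A | ~B) only ~B is left, so B = False.
In (B | ~E) only ~E is left, so E = False.
In (E | ~R) only ~R is left, so R = False.
Try P = True:
  (~A | ~P | ~Q) forces Q = False.
  (M | ~P | R) forces M = True.
  clause (~M | ~P | Q) is falsified — backtrack.
So P = False.
  then (E | ~M | P) forces M = False.
  then (B | M | ~W) forces W = False.
  then (M | P | Q) forces Q = True.
Set G = True.
All clauses satisfied.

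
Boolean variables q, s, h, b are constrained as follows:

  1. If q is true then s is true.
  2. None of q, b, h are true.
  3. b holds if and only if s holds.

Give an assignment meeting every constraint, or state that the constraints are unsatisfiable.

q: False; s: False; h: False; b: False

  (1) q=F ⇒ s: vacuous ✓
  (2) {q, b, h}: 0 true — none ✓
  (3) b=F, s=F — same ✓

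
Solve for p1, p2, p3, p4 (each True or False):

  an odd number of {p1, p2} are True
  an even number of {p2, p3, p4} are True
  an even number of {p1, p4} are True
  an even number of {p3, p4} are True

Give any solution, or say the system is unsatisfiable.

p1: True, p2: False, p3: True, p4: True

{p1, p2}: 1 true → odd ✓
{p2, p3, p4}: 2 true → even ✓
{p1, p4}: 2 true → even ✓
{p3, p4}: 2 true → even ✓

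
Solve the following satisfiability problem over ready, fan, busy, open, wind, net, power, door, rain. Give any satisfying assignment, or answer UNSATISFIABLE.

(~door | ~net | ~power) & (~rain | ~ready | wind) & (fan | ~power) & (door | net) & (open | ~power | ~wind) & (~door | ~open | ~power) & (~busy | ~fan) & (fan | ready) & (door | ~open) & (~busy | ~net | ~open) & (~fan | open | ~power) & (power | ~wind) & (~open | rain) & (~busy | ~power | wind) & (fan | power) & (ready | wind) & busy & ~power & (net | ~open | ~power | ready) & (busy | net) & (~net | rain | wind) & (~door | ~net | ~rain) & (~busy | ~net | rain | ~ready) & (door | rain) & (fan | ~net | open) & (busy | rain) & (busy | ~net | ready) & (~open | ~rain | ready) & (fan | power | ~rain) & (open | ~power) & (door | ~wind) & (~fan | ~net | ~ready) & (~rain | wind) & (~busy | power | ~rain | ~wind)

Case fan = True:
  (~busy | ~fan) forces busy = False.
  Clause (busy) is falsified — contradiction.
Case fan = False:
  (fan | ~power) forces power = False.
  Clause (fan | power) is falsified — contradiction.
Both cases fail, so the formula is unsatisfiable.

UNSATISFIABLE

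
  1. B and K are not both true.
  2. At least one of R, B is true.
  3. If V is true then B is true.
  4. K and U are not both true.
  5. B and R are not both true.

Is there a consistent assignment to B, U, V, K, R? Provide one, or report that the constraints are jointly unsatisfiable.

B=F; U=F; V=F; K=T; R=T

  (1) B=F, K=T — not both ✓
  (2) {R, B}: 1 true — at least one ✓
  (3) V=F ⇒ B: vacuous ✓
  (4) K=T, U=F — not both ✓
  (5) B=F, R=T — not both ✓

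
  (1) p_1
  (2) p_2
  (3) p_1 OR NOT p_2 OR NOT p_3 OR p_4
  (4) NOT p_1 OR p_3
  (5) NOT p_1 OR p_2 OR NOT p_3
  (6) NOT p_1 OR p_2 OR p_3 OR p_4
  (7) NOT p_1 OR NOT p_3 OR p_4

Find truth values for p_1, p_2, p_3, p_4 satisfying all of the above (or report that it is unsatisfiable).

Unit clause (p_1) forces p_1 = True.
Unit clause (p_2) forces p_2 = True.
In (NOT p_1 OR p_3) only p_3 is left, so p_3 = True.
In (NOT p_1 OR NOT p_3 OR p_4) only p_4 is left, so p_4 = True.
Check each clause:
  (p_1): p_1 holds.
  (p_2): p_2 holds.
  (p_1 OR NOT p_2 OR NOT p_3 OR p_4): p_1 holds.
  (NOT p_1 OR p_3): p_3 holds.
  (NOT p_1 OR p_2 OR NOT p_3): p_2 holds.
  (NOT p_1 OR p_2 OR p_3 OR p_4): p_2 holds.
  (NOT p_1 OR NOT p_3 OR p_4): p_4 holds.
All clauses satisfied.

p_1: True; p_2: True; p_3: True; p_4: True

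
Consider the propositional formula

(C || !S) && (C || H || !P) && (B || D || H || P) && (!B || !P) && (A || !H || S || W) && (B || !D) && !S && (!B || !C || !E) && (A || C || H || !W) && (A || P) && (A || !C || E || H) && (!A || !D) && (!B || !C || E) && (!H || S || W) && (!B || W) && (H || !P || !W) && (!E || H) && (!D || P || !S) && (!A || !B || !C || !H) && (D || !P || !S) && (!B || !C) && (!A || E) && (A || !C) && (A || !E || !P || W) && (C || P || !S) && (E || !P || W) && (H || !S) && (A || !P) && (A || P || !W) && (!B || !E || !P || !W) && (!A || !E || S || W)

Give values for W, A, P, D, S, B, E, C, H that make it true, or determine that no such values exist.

W: True; A: True; P: False; D: False; S: False; B: False; E: True; C: False; H: True

Unit clause (!S) forces S = False.
Set W = True.
Set A = True.
  then (!A || !D) forces D = False.
  then (!A || E) forces E = True.
  then (!E || H) forces H = True.
Set P = False.
Set B = False.
Set C = False.
All clauses satisfied.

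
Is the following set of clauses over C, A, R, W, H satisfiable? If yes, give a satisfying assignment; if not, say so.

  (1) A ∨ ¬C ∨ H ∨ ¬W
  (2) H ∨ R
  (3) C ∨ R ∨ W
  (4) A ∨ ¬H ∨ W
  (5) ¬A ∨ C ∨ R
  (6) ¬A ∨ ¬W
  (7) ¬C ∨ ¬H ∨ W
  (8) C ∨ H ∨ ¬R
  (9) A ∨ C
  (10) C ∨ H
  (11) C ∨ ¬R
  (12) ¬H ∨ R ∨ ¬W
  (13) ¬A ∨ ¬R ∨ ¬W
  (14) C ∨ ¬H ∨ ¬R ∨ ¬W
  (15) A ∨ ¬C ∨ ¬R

C = True; A = True; R = True; W = False; H = False

Try C = False:
  (A ∨ C) forces A = True.
  (¬A ∨ C ∨ R) forces R = True.
  clause (C ∨ ¬R) is falsified — backtrack.
So C = True.
Set A = True.
  then (¬A ∨ ¬W) forces W = False.
  then (¬C ∨ ¬H ∨ W) forces H = False.
  then (H ∨ R) forces R = True.
All clauses satisfied.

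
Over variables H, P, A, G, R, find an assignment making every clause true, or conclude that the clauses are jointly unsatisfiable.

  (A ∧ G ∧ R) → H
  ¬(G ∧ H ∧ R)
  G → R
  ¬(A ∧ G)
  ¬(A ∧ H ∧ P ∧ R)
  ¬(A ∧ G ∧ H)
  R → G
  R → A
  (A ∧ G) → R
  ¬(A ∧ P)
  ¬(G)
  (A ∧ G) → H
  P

Unit clause (¬G) forces G = False.
Unit clause (P) forces P = True.
In (¬A ∨ ¬P) only ¬A is left, so A = False.
In (G ∨ ¬R) only ¬R is left, so R = False.
Set H = False.
All clauses satisfied.

H=F, P=T, A=F, G=F, R=F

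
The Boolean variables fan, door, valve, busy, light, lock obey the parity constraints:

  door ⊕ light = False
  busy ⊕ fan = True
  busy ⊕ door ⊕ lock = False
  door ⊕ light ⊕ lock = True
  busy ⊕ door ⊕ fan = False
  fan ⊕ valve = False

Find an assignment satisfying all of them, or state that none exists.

fan=T, door=T, valve=T, busy=F, light=T, lock=T

door ⊕ light = T ⊕ T = False ✓
busy ⊕ fan = F ⊕ T = True ✓
busy ⊕ door ⊕ lock = F ⊕ T ⊕ T = False ✓
door ⊕ light ⊕ lock = T ⊕ T ⊕ T = True ✓
busy ⊕ door ⊕ fan = F ⊕ T ⊕ T = False ✓
fan ⊕ valve = T ⊕ T = False ✓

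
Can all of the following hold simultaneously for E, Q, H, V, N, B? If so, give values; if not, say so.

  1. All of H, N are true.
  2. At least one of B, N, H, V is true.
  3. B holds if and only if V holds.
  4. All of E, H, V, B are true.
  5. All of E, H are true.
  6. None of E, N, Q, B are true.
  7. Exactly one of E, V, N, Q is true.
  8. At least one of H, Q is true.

Unsatisfiable — no assignment works.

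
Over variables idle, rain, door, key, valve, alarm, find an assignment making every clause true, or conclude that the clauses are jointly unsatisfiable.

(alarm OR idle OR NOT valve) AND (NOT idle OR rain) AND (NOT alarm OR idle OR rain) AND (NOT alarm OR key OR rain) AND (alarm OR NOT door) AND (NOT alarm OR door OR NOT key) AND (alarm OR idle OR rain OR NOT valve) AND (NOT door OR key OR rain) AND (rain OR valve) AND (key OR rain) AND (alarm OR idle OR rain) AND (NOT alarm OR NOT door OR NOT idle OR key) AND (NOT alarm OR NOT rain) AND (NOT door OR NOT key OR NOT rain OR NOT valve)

Set idle = True.
  then (NOT idle OR rain) forces rain = True.
  then (NOT alarm OR NOT rain) forces alarm = False.
  then (alarm OR NOT door) forces door = False.
Set key = True.
Set valve = False.
All clauses satisfied.

idle = True; rain = True; door = False; key = True; valve = False; alarm = False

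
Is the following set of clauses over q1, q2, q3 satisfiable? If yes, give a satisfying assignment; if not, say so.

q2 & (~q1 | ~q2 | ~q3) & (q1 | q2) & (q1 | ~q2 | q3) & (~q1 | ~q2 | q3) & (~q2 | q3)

Unit clause (q2) forces q2 = True.
In (~q2 | q3) only q3 is left, so q3 = True.
In (~q1 | ~q2 | ~q3) only ~q1 is left, so q1 = False.
Check each clause:
  (q2): q2 holds.
  (~q1 | ~q2 | ~q3): ~q1 holds.
  (q1 | q2): q2 holds.
  (q1 | ~q2 | q3): q3 holds.
  (~q1 | ~q2 | q3): ~q1 holds.
  (~q2 | q3): q3 holds.
All clauses satisfied.

q1 = False, q2 = True, q3 = True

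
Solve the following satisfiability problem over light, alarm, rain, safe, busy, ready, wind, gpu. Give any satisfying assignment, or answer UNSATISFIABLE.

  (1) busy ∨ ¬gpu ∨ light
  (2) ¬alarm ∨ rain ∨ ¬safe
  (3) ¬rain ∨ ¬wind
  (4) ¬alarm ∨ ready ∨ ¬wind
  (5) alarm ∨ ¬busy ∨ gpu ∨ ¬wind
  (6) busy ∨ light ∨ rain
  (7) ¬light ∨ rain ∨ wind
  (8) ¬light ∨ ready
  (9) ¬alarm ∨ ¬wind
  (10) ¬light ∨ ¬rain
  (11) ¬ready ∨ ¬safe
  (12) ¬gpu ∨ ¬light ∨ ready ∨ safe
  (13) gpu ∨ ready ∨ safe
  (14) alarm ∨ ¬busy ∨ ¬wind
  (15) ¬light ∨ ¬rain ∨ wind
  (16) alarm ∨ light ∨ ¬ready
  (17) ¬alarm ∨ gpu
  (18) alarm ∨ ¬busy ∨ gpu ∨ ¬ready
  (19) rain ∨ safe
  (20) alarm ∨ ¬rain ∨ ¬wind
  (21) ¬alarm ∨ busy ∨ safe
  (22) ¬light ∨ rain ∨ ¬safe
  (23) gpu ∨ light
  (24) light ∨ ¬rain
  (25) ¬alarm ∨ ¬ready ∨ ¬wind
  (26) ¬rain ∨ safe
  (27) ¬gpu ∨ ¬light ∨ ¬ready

Set light = False.
  then (gpu ∨ light) forces gpu = True.
  then (light ∨ ¬rain) forces rain = False.
  then (busy ∨ ¬gpu ∨ light) forces busy = True.
  then (rain ∨ safe) forces safe = True.
  then (¬alarm ∨ rain ∨ ¬safe) forces alarm = False.
  then (¬ready ∨ ¬safe) forces ready = False.
  then (alarm ∨ ¬busy ∨ ¬wind) forces wind = False.
All clauses satisfied.

light = False, alarm = False, rain = False, safe = True, busy = True, ready = False, wind = False, gpu = True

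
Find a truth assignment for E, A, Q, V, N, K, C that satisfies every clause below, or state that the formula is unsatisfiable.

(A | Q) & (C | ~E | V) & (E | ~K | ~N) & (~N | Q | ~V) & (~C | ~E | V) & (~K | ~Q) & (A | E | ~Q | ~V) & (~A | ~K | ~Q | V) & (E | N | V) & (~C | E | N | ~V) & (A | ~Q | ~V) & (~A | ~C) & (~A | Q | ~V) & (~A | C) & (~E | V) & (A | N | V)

E = False, A = False, Q = True, V = False, N = True, K = False, C = True

Set E = False.
Try A = True:
  (~A | ~C) forces C = False.
  clause (~A | C) is falsified — backtrack.
So A = False.
  then (A | Q) forces Q = True.
  then (~K | ~Q) forces K = False.
  then (A | E | ~Q | ~V) forces V = False.
  then (E | N | V) forces N = True.
Set C = True.
All clauses satisfied.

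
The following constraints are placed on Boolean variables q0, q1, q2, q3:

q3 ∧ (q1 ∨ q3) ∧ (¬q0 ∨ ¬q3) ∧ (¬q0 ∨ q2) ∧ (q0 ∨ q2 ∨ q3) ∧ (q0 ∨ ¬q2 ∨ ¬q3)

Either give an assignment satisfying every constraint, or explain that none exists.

q0 = False, q1 = True, q2 = False, q3 = True

Unit clause (q3) forces q3 = True.
In (¬q0 ∨ ¬q3) only ¬q0 is left, so q0 = False.
In (q0 ∨ ¬q2 ∨ ¬q3) only ¬q2 is left, so q2 = False.
Set q1 = True.
All clauses satisfied.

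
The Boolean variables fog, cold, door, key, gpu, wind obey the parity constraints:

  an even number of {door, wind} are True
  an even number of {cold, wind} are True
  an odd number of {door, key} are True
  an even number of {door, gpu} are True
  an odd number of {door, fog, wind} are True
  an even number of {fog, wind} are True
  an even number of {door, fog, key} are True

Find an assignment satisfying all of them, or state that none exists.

fog: True, cold: True, door: True, key: False, gpu: True, wind: True

{door, wind}: 2 true → even ✓
{cold, wind}: 2 true → even ✓
{door, key}: 1 true → odd ✓
{door, gpu}: 2 true → even ✓
{door, fog, wind}: 3 true → odd ✓
{fog, wind}: 2 true → even ✓
{door, fog, key}: 2 true → even ✓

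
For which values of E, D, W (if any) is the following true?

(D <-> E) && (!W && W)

Unsatisfiable

Case W = True: the conjunct !W is False.
Case W = False: the conjunct W is False.
Both cases fail — unsatisfiable.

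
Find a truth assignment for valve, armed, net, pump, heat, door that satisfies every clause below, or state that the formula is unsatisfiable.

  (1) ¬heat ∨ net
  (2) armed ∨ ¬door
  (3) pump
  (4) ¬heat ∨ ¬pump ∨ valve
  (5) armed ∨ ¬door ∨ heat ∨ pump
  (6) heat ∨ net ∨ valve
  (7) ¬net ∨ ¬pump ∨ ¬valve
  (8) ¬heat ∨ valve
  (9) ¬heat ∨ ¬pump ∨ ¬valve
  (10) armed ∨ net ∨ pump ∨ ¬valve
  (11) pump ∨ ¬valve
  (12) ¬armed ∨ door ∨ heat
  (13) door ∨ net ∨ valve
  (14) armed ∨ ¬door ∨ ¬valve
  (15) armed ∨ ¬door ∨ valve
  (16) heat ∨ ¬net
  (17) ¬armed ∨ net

valve = True, armed = False, net = False, pump = True, heat = False, door = False

Unit clause (pump) forces pump = True.
Try valve = False:
  (¬heat ∨ ¬pump ∨ valve) forces heat = False.
  (heat ∨ net ∨ valve) forces net = True.
  clause (heat ∨ ¬net) is falsified — backtrack.
So valve = True.
  then (¬net ∨ ¬pump ∨ ¬valve) forces net = False.
  then (¬heat ∨ ¬pump ∨ ¬valve) forces heat = False.
  then (¬armed ∨ net) forces armed = False.
  then (armed ∨ ¬door) forces door = False.
All clauses satisfied.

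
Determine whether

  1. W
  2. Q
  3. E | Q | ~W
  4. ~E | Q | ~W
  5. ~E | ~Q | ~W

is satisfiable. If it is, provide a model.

Unit clause (W) forces W = True.
Unit clause (Q) forces Q = True.
In (~E | ~Q | ~W) only ~E is left, so E = False.
Check each clause:
  (W): W holds.
  (Q): Q holds.
  (E | Q | ~W): Q holds.
  (~E | Q | ~W): ~E holds.
  (~E | ~Q | ~W): ~E holds.
All clauses satisfied.

W = True, E = False, Q = True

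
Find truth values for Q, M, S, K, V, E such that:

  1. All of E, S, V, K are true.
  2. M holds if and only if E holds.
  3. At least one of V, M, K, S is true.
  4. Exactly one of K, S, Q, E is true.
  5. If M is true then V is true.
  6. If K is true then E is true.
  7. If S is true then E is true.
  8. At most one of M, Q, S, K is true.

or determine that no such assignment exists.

No satisfying assignment exists.

Case S = True:
  (1) forces E = True.
  Constraint (4) is violated (S=T, E=T) — contradiction.
Case S = False:
  Constraint (1) is violated (S=F) — contradiction.
Both cases fail — unsatisfiable.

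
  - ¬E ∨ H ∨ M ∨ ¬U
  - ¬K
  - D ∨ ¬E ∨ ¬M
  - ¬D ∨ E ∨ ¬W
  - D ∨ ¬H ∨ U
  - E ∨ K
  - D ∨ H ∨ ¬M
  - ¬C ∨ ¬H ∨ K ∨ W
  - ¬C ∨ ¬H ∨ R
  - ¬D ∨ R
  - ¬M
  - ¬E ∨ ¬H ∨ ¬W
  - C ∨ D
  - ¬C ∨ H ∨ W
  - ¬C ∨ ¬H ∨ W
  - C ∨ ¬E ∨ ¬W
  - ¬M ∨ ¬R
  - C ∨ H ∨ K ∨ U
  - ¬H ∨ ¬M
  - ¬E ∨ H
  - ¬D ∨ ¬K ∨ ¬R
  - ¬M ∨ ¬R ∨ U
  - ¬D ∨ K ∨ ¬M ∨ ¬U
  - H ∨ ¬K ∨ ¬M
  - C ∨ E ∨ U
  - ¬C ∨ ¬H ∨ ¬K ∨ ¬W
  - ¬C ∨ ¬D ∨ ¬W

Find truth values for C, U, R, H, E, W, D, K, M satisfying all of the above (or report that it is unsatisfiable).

Unit clause (¬K) forces K = False.
In (E ∨ K) only E is left, so E = True.
Unit clause (¬M) forces M = False.
In (¬E ∨ H) only H is left, so H = True.
In (¬E ∨ ¬H ∨ ¬W) only ¬W is left, so W = False.
In (¬C ∨ ¬H ∨ W) only ¬C is left, so C = False.
In (C ∨ D) only D is left, so D = True.
In (¬D ∨ R) only R is left, so R = True.
Set U = False.
All clauses satisfied.

C=F, U=F, R=T, H=T, E=T, W=F, D=T, K=F, M=F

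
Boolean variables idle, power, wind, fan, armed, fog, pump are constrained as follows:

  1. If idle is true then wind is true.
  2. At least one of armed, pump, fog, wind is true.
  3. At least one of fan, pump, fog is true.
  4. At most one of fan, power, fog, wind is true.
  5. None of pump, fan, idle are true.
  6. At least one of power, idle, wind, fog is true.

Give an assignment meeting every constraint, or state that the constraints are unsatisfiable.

idle: False, power: False, wind: False, fan: False, armed: True, fog: True, pump: False

  (1) idle=F ⇒ wind: vacuous ✓
  (2) {armed, pump, fog, wind}: 2 true — at least one ✓
  (3) {fan, pump, fog}: 1 true — at least one ✓
  (4) {fan, power, fog, wind}: 1 true — at most one ✓
  (5) {pump, fan, idle}: 0 true — none ✓
  (6) {power, idle, wind, fog}: 1 true — at least one ✓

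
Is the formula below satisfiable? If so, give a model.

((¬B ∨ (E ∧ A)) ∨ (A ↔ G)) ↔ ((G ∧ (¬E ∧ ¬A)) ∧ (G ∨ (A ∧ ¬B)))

E=T, B=T, A=F, G=T

  ((¬B ∨ (E ∧ A)) ∨ (A ↔ G)) ↔ ((G ∧ (¬E ∧ ¬A)) ∧ (G ∨ (A ∧ ¬B))) = True
    (¬B ∨ (E ∧ A)) ∨ (A ↔ G) = False
      ¬B ∨ (E ∧ A) = False
        ¬B = False
        E ∧ A = False
      A ↔ G = False
    (G ∧ (¬E ∧ ¬A)) ∧ (G ∨ (A ∧ ¬B)) = False
      G ∧ (¬E ∧ ¬A) = False
        ¬E ∧ ¬A = False
          ¬E = False
          ¬A = True
      G ∨ (A ∧ ¬B) = True
        A ∧ ¬B = False
          ¬B = False
The formula evaluates to True.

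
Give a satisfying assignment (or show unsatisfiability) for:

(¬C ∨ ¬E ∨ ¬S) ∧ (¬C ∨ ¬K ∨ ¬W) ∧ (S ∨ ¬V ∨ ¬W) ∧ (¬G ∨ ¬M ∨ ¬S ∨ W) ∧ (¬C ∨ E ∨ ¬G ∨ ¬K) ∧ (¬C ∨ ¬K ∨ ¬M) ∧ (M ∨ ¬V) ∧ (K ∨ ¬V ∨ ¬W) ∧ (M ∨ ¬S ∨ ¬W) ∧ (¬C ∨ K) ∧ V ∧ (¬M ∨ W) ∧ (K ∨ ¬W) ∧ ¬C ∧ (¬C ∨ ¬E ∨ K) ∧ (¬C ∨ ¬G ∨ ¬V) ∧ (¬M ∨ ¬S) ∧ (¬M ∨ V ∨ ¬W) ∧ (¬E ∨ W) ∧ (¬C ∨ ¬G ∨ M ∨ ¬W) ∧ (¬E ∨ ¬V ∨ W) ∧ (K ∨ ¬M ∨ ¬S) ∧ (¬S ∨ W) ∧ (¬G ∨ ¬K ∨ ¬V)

No satisfying assignment exists.

Case V = True:
  (M ∨ ¬V) forces M = True.
  (¬M ∨ W) forces W = True.
  (S ∨ ¬V ∨ ¬W) forces S = True.
  Clause (¬M ∨ ¬S) is falsified — contradiction.
Case V = False:
  Clause (V) is falsified — contradiction.
Both cases fail, so the formula is unsatisfiable.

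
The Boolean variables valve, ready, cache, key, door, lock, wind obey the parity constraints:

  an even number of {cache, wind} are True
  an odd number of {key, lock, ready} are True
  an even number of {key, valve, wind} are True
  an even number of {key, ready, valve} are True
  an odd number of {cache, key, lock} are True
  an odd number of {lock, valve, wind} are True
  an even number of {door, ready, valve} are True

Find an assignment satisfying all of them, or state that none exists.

valve = False, ready = False, cache = False, key = False, door = False, lock = True, wind = False

{cache, wind}: 0 true → even ✓
{key, lock, ready}: 1 true → odd ✓
{key, valve, wind}: 0 true → even ✓
{key, ready, valve}: 0 true → even ✓
{cache, key, lock}: 1 true → odd ✓
{lock, valve, wind}: 1 true → odd ✓
{door, ready, valve}: 0 true → even ✓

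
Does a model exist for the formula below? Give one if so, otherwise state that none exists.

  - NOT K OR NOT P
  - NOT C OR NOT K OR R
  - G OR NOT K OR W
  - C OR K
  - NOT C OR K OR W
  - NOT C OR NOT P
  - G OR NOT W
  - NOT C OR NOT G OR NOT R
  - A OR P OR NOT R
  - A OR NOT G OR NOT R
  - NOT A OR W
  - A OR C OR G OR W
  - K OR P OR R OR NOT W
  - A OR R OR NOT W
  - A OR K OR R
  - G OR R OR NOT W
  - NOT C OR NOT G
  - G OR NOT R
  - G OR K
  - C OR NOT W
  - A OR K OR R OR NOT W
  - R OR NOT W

Set K = True.
  then (NOT K OR NOT P) forces P = False.
Set C = False.
  then (C OR NOT W) forces W = False.
  then (G OR NOT K OR W) forces G = True.
  then (NOT A OR W) forces A = False.
  then (A OR P OR NOT R) forces R = False.
All clauses satisfied.

K = True; C = False; G = True; R = False; W = False; A = False; P = False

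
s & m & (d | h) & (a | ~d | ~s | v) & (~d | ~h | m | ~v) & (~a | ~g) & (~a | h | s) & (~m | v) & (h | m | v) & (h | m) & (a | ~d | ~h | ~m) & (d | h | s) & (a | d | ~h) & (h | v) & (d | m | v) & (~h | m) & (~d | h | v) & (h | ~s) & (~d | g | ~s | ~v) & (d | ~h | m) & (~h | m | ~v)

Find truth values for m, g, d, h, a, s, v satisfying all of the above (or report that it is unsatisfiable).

Unit clause (s) forces s = True.
Unit clause (m) forces m = True.
In (~m | v) only v is left, so v = True.
In (h | ~s) only h is left, so h = True.
Try g = True:
  (~a | ~g) forces a = False.
  (a | ~d | ~h | ~m) forces d = False.
  clause (a | d | ~h) is falsified — backtrack.
So g = False.
  then (~d | g | ~s | ~v) forces d = False.
  then (a | d | ~h) forces a = True.
All clauses satisfied.

m=T, g=F, d=F, h=T, a=T, s=T, v=T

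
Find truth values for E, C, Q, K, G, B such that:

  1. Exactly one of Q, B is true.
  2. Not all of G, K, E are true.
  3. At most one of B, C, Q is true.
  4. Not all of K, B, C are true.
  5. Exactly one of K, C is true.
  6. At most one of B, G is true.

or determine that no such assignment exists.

E = True, C = False, Q = True, K = True, G = False, B = False

  (1) {Q, B}: 1 true — exactly one ✓
  (2) {G, K, E}: 2/3 true — not all ✓
  (3) {B, C, Q}: 1 true — at most one ✓
  (4) {K, B, C}: 1/3 true — not all ✓
  (5) {K, C}: 1 true — exactly one ✓
  (6) {B, G}: 0 true — at most one ✓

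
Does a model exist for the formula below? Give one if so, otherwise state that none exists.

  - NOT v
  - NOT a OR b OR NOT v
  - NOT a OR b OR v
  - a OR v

Unit clause (NOT v) forces v = False.
In (a OR v) only a is left, so a = True.
In (NOT a OR b OR v) only b is left, so b = True.
Check each clause:
  (NOT v): NOT v holds.
  (NOT a OR b OR NOT v): b holds.
  (NOT a OR b OR v): b holds.
  (a OR v): a holds.
All clauses satisfied.

b = True, v = False, a = True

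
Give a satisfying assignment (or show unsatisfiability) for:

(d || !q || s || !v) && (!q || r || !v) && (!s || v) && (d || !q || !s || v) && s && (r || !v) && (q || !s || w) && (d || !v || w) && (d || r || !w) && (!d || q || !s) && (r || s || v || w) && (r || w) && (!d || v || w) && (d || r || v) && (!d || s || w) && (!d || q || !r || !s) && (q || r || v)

s = True, q = False, d = False, w = True, r = True, v = True

Unit clause (s) forces s = True.
In (!s || v) only v is left, so v = True.
In (r || !v) only r is left, so r = True.
Set q = False.
  then (q || !s || w) forces w = True.
  then (!d || q || !s) forces d = False.
All clauses satisfied.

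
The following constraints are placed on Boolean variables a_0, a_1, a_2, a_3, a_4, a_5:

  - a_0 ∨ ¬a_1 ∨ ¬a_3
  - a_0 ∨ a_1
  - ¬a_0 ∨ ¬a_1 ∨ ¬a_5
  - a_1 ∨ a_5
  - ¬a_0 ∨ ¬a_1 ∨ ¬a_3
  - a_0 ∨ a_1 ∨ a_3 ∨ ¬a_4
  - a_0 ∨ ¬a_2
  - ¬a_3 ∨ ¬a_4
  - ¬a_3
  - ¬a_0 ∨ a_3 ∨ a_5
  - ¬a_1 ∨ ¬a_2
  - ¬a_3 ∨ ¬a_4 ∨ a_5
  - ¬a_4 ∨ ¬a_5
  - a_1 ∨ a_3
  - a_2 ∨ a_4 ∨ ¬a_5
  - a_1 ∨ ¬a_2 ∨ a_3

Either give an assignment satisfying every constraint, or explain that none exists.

a_0 = False; a_1 = True; a_2 = False; a_3 = False; a_4 = False; a_5 = False

Unit clause (¬a_3) forces a_3 = False.
In (a_1 ∨ a_3) only a_1 is left, so a_1 = True.
In (¬a_1 ∨ ¬a_2) only ¬a_2 is left, so a_2 = False.
Try a_0 = True:
  (¬a_0 ∨ ¬a_1 ∨ ¬a_5) forces a_5 = False.
  clause (¬a_0 ∨ a_3 ∨ a_5) is falsified — backtrack.
So a_0 = False.
Set a_4 = False.
  then (a_2 ∨ a_4 ∨ ¬a_5) forces a_5 = False.
All clauses satisfied.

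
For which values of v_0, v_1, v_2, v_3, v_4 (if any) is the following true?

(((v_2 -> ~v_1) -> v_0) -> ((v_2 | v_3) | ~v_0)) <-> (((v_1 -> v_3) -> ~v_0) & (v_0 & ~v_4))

v_0: True; v_1: True; v_2: False; v_3: False; v_4: True

  (((v_2 -> ~v_1) -> v_0) -> ((v_2 | v_3) | ~v_0)) <-> (((v_1 -> v_3) -> ~v_0) & (v_0 & ~v_4)) = True
    ((v_2 -> ~v_1) -> v_0) -> ((v_2 | v_3) | ~v_0) = False
      (v_2 -> ~v_1) -> v_0 = True
        v_2 -> ~v_1 = True
          ~v_1 = False
      (v_2 | v_3) | ~v_0 = False
        v_2 | v_3 = False
        ~v_0 = False
    ((v_1 -> v_3) -> ~v_0) & (v_0 & ~v_4) = False
      (v_1 -> v_3) -> ~v_0 = True
        v_1 -> v_3 = False
        ~v_0 = False
      v_0 & ~v_4 = False
        ~v_4 = False
The formula evaluates to True.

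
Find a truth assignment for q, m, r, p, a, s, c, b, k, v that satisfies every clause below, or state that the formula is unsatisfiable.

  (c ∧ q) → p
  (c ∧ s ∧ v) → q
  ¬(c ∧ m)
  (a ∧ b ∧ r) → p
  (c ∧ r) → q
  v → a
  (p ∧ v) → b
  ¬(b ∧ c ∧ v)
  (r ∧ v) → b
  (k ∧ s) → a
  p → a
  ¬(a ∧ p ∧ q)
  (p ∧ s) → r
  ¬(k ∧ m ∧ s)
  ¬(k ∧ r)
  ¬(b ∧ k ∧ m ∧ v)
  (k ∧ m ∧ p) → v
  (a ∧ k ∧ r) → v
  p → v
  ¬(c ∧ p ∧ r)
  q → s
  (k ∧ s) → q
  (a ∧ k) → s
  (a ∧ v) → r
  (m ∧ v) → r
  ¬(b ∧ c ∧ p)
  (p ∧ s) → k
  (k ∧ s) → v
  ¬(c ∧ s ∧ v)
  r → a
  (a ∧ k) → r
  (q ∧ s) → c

q = False; m = False; r = False; p = False; a = True; s = True; c = True; b = False; k = False; v = False

Set q = False.
Set m = False.
Set r = False.
Set p = False.
Set a = True.
  then (¬a ∨ ¬k ∨ r) forces k = False.
  then (¬a ∨ r ∨ ¬v) forces v = False.
Set s = True.
Set c = True.
Set b = False.
All clauses satisfied.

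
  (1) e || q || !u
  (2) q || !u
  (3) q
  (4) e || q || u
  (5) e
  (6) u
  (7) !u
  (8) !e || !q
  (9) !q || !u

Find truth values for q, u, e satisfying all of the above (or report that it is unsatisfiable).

Case u = True:
  Clause (!u) is falsified — contradiction.
Case u = False:
  Clause (u) is falsified — contradiction.
Both cases fail, so the formula is unsatisfiable.

Unsatisfiable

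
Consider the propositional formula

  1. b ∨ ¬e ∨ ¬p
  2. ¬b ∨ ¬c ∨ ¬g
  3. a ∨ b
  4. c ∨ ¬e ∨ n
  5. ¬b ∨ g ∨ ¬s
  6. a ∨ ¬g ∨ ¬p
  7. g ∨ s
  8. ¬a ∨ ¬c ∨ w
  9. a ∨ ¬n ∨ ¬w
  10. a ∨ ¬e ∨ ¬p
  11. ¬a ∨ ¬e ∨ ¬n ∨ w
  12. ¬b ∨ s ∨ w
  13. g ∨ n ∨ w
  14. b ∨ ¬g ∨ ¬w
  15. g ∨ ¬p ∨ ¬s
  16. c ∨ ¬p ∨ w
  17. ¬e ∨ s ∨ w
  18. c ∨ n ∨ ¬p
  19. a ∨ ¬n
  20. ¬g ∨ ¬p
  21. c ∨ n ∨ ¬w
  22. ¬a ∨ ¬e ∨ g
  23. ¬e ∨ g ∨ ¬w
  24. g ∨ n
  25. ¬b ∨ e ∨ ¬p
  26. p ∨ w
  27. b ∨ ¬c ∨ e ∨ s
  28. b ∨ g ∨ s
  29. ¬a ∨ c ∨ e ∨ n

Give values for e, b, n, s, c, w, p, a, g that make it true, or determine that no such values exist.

Set e = True.
Set b = True.
Try n = False:
  (c ∨ ¬e ∨ n) forces c = True.
  (¬b ∨ ¬c ∨ ¬g) forces g = False.
  clause (g ∨ n) is falsified — backtrack.
So n = True.
  then (a ∨ ¬n) forces a = True.
  then (¬a ∨ ¬e ∨ g) forces g = True.
  then (¬b ∨ ¬c ∨ ¬g) forces c = False.
  then (¬a ∨ ¬e ∨ ¬n ∨ w) forces w = True.
  then (¬g ∨ ¬p) forces p = False.
Set s = False.
All clauses satisfied.

e = True, b = True, n = True, s = False, c = False, w = True, p = False, a = True, g = True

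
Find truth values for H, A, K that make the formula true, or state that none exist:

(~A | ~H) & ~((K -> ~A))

H=F, A=T, K=T

  ~A | ~H = True
    ~A = False
    ~H = True
  ~((K -> ~A)) = True
    K -> ~A = False
      ~A = False
Both conjuncts True, so the formula holds.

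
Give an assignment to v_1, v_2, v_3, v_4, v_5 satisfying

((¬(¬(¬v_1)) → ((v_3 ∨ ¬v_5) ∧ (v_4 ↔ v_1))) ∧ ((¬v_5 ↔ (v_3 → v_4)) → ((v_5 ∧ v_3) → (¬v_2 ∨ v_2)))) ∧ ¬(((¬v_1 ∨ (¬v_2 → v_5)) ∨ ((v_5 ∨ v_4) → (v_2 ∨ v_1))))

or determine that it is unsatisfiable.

No satisfying assignment exists.

The conjunct ¬(((¬v_1 ∨ (¬v_2 → v_5)) ∨ ((v_5 ∨ v_4) → (v_2 ∨ v_1)))) is unsatisfiable on its own:
  v_1 = True: this becomes ¬(((¬v_2 → v_5) ∨ True)) = False.
  v_1 = False: this becomes ¬((True ∨ ((v_5 ∨ v_4) → v_2))) = False.
So the whole conjunction is unsatisfiable.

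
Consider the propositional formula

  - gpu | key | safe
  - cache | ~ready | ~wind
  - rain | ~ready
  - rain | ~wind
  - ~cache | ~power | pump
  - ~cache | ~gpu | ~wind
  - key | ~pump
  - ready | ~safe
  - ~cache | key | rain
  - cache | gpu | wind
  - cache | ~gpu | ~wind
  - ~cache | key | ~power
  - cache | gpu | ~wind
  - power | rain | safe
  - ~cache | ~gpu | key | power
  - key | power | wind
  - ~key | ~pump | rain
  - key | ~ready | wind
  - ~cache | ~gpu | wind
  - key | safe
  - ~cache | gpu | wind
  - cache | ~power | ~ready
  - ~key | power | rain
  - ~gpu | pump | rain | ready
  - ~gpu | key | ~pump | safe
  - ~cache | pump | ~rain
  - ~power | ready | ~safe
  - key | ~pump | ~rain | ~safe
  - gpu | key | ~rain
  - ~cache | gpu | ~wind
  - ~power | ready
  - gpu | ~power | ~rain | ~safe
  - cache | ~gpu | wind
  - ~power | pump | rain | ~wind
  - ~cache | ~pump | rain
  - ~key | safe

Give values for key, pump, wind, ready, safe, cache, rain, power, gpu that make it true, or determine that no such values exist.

The formula is unsatisfiable.

Case safe = True:
  (ready | ~safe) forces ready = True.
  (rain | ~ready) forces rain = True.
  If cache = True:
    (~cache | pump | ~rain) forces pump = True.
    (key | ~pump) forces key = True.
    If gpu = True:
      (~cache | ~gpu | ~wind) forces wind = False.
      clause (~cache | ~gpu | wind) is falsified.
    If gpu = False:
      (~cache | gpu | wind) forces wind = True.
      clause (~cache | gpu | ~wind) is falsified.
    every sub-case is contradictory.
  If cache = False:
    (cache | ~ready | ~wind) forces wind = False.
    (cache | gpu | wind) forces gpu = True.
    clause (cache | ~gpu | wind) is falsified.
  Every sub-case reaches a contradiction.
Case safe = False:
  (key | safe) forces key = True.
  Clause (~key | safe) is falsified — contradiction.
Both cases fail, so the formula is unsatisfiable.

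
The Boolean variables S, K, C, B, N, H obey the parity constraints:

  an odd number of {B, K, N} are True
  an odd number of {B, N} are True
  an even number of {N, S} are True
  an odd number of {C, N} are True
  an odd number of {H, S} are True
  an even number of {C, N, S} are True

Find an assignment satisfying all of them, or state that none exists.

S=T, K=F, C=F, B=F, N=T, H=F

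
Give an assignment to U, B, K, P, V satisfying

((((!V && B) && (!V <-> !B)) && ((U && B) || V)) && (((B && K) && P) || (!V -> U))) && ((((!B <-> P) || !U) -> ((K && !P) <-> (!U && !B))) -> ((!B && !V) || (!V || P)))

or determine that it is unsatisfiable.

Unsatisfiable

Case V = True: the conjunct !V is False.
Case V = False: the formula simplifies to ((B && !B) && (U && B)) && (((B && K) && P) || U).
  B = True: the conjunct !B is False.
  B = False: the conjunct B is False.
Both cases fail — unsatisfiable.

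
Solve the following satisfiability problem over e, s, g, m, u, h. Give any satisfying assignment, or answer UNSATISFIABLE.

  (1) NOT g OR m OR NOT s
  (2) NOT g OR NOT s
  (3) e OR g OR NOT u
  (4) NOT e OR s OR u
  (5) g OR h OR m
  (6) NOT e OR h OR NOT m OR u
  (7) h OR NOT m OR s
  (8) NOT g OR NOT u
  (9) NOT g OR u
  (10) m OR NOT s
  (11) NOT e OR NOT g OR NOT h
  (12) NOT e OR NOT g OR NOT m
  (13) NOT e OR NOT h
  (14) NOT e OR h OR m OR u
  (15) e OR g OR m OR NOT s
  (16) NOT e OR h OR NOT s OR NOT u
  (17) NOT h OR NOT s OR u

Set e = False.
Set s = True.
  then (NOT g OR NOT s) forces g = False.
  then (e OR g OR NOT u) forces u = False.
  then (m OR NOT s) forces m = True.
  then (NOT h OR NOT s OR u) forces h = False.
All clauses satisfied.

e=F, s=T, g=F, m=T, u=F, h=F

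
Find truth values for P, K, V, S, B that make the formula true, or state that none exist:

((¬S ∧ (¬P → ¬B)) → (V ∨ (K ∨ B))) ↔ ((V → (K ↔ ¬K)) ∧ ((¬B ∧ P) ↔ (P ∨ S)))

P=T; K=T; V=F; S=T; B=F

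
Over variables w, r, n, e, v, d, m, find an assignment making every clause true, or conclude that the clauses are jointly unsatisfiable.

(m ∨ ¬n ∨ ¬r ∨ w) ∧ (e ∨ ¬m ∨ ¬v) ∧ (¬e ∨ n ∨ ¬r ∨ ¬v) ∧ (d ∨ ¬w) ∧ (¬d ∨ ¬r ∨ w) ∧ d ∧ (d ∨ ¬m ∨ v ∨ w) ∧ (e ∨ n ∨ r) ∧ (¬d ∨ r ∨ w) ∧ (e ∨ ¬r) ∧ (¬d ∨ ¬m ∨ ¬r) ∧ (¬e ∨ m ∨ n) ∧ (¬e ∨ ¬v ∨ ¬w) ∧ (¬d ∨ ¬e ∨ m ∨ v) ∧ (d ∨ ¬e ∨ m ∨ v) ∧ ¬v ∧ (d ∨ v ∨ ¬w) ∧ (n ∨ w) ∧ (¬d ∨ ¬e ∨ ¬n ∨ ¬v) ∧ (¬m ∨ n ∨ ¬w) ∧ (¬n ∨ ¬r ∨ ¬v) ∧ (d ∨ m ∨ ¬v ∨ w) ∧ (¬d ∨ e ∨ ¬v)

w: True, r: False, n: True, e: False, v: False, d: True, m: False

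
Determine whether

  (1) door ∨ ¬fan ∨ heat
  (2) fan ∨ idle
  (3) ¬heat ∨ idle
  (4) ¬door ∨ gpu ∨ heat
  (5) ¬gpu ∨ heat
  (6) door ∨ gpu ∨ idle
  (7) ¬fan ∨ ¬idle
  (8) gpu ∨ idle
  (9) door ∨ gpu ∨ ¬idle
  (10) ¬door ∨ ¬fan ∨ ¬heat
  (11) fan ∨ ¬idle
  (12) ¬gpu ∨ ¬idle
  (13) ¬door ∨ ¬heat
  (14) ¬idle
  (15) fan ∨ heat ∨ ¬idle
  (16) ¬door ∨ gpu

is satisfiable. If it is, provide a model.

Case gpu = True:
  (¬gpu ∨ heat) forces heat = True.
  (¬heat ∨ idle) forces idle = True.
  Clause (¬gpu ∨ ¬idle) is falsified — contradiction.
Case gpu = False:
  (gpu ∨ idle) forces idle = True.
  Clause (¬idle) is falsified — contradiction.
Both cases fail, so the formula is unsatisfiable.

No satisfying assignment exists.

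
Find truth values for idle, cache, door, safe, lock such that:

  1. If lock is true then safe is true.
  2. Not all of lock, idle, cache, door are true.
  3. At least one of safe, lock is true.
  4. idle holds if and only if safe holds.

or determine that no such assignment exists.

idle: True, cache: True, door: False, safe: True, lock: False

  (1) lock=F ⇒ safe: vacuous ✓
  (2) {lock, idle, cache, door}: 2/4 true — not all ✓
  (3) {safe, lock}: 1 true — at least one ✓
  (4) idle=T, safe=T — same ✓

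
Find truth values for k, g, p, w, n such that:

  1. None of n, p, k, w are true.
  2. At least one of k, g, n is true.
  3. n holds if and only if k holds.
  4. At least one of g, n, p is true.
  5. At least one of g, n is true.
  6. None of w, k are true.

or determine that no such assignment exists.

k=F, g=T, p=F, w=F, n=F

  (1) {n, p, k, w}: 0 true — none ✓
  (2) {k, g, n}: 1 true — at least one ✓
  (3) n=F, k=F — same ✓
  (4) {g, n, p}: 1 true — at least one ✓
  (5) {g, n}: 1 true — at least one ✓
  (6) {w, k}: 0 true — none ✓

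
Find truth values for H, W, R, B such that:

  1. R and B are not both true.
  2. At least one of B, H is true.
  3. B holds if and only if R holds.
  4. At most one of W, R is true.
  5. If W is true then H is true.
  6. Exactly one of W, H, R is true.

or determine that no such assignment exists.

H=T, W=F, R=F, B=F

  (1) R=F, B=F — not both ✓
  (2) {B, H}: 1 true — at least one ✓
  (3) B=F, R=F — same ✓
  (4) {W, R}: 0 true — at most one ✓
  (5) W=F ⇒ H: vacuous ✓
  (6) {W, H, R}: 1 true — exactly one ✓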